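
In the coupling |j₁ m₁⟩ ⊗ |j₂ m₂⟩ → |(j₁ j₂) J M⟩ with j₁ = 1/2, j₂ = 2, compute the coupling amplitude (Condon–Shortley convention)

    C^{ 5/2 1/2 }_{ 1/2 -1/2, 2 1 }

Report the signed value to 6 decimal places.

√[6·0!1!4!/6! · 0!1!3!1!3!2!] = √(72/5)
  +(−1)^0/∏(0,0,1,3,0,1)! = 1/6  (running 1/6)
⟨..|..⟩ = √(72/5)·(1/6) = +0.632456

+√(2/5) = +0.632456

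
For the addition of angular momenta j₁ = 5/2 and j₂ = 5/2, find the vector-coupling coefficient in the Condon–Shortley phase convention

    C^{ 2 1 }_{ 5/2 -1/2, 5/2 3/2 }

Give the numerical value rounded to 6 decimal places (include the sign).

triangle: 3!×2!×2!/8! = 24/40320
(j±m)!: 2!×3!×4!×1!×3!×1! = 1728
prefactor² = (2J+1)×Δ×N² = 36/7
  k=2: +1/(2!×1!×1!×2!×1!×0!) = 1/4
  k=3: −1/(3!×0!×0!×1!×2!×1!) = -1/12
Σ = 1/6  ⇒  CG² = 36/7×1/6² = 1/7
CG = +√(1/7) = +0.377964

+√(1/7) ≈ +0.377964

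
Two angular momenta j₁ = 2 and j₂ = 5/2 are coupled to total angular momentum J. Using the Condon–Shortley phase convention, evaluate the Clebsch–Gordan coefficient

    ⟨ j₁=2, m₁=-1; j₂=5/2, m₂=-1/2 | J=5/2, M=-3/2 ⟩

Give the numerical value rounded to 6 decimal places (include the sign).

j₁+j₂−J=2  J+j₁−j₂=2  J−j₁+j₂=3  j₁+j₂+J+1=8
(j₁±m₁, j₂±m₂, J±M) = (1,3,2,3,1,4)
P² = 216/35
sum k=1..2:
  [1] −1/4 = -1/4
  [2] +1/12 = 1/12
S = -1/6
C² = P²·S² = 6/35 ; C = -0.414039

-0.414039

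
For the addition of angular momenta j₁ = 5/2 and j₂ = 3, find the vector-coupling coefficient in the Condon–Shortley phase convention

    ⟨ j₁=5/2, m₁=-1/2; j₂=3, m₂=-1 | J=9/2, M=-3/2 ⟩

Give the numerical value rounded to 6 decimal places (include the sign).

+√(5/231) = +0.147122

j₁+j₂−J=1  J+j₁−j₂=4  J−j₁+j₂=5  j₁+j₂+J+1=11
(j₁±m₁, j₂±m₂, J±M) = (2,3,2,4,3,6)
P² = 138240/77
sum k=0..1:
  [0] +1/72 = 1/72
  [1] −1/96 = -1/96
S = 1/288
C² = P²·S² = 5/231 ; C = +0.147122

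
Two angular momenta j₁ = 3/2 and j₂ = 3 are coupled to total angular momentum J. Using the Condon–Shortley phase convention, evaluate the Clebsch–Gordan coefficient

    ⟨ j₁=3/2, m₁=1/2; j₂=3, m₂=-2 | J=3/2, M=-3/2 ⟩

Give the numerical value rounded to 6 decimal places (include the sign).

triangle: 3!×0!×3!/7! = 36/5040
(j±m)!: 2!×1!×1!×5!×0!×3! = 1440
prefactor² = (2J+1)×Δ×N² = 288/7
  k=1: −1/(1!×2!×0!×0!×0!×3!) = -1/12
Σ = -1/12  ⇒  CG² = 288/7×(-1/12)² = 2/7
CG = −√(2/7) = -0.534522

−√(2/7) ≈ -0.534522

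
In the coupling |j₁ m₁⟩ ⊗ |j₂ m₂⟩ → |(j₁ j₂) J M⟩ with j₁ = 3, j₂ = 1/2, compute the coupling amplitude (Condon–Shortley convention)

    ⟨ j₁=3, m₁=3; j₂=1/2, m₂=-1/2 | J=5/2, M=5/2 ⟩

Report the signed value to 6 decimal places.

+√(6/7) ≈ +0.925820

j₁+j₂−J=1  J+j₁−j₂=5  J−j₁+j₂=0  j₁+j₂+J+1=7
(j₁±m₁, j₂±m₂, J±M) = (6,0,0,1,5,0)
P² = 86400/7
sum k=0..0:
  [0] +1/120 = 1/120
S = 1/120
C² = P²·S² = 6/7 ; C = +0.925820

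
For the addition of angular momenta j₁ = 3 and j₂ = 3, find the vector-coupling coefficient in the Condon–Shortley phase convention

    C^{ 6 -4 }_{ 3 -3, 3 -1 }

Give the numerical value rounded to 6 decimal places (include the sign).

triangle: 0!·6!·6!/13! = 518400/6227020800
(j±m)!: 0!·6!·2!·4!·2!·10! = 250822656000
prefactor² = (2J+1)·Δ·N² = 2985984000/11
  k=0: +1/(0!·0!·6!·2!·0!·4!) = 1/34560
Σ = 1/34560  ⇒  CG² = 2985984000/11·1/34560² = 5/22
CG = +√(5/22) = +0.476731

+√(5/22) = +0.476731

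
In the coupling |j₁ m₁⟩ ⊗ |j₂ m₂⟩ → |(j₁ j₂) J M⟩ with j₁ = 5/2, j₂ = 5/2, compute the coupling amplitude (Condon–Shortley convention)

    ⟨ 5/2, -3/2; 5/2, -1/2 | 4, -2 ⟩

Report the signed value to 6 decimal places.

−√(5/28) ≈ -0.422577

triangle: 1!×4!×4!/10! = 576/3628800
(j±m)!: 1!×4!×2!×3!×2!×6! = 414720
prefactor² = (2J+1)×Δ×N² = 20736/35
  k=0: +1/(0!×1!×4!×2!×0!×2!) = 1/96
  k=1: −1/(1!×0!×3!×1!×1!×3!) = -1/36
Σ = -5/288  ⇒  CG² = 20736/35×(-5/288)² = 5/28
CG = −√(5/28) = -0.422577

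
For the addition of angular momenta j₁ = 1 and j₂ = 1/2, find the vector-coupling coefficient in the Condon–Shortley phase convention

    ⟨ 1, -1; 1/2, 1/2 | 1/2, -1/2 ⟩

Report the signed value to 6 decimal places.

√[2·1!1!0!/3! · 0!2!1!0!0!1!] = √(2/3)
  +(−1)^1/∏(1,0,1,0,0,0)! = -1  (running -1)
⟨..|..⟩ = √(2/3)·(-1) = -0.816497

−√(2/3) ≈ -0.816497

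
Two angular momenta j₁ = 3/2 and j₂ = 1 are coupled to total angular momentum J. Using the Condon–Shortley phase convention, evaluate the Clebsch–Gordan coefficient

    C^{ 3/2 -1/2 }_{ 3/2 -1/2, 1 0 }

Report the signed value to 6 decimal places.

-0.258199

triangle: 1!*2!*1!/5! = 2/120
(j±m)!: 1!*2!*1!*1!*1!*2! = 4
prefactor² = (2J+1)*Δ*N² = 4/15
  k=0: +1/(0!*1!*2!*1!*0!*0!) = 1/2
  k=1: −1/(1!*0!*1!*0!*1!*1!) = -1
Σ = -1/2  ⇒  CG² = 4/15*(-1/2)² = 1/15
CG = −√(1/15) = -0.258199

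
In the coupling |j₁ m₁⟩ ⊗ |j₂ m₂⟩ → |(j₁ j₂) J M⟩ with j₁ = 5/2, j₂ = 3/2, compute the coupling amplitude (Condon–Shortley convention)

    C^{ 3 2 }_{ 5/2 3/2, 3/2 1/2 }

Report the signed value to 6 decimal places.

+0.288675  (= +√(1/12))

triangle: 1!·4!·2!/8! = 48/40320
(j±m)!: 4!·1!·2!·1!·5!·1! = 5760
prefactor² = (2J+1)·Δ·N² = 48
  k=0: +1/(0!·1!·1!·2!·3!·0!) = 1/12
  k=1: −1/(1!·0!·0!·1!·4!·1!) = -1/24
Σ = 1/24  ⇒  CG² = 48·1/24² = 1/12
CG = +√(1/12) = +0.288675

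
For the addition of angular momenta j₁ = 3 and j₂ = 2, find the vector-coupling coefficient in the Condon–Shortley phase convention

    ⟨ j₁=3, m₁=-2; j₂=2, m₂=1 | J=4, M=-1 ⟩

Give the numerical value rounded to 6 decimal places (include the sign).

-0.591608  (= −√(7/20))

j₁+j₂−J=1  J+j₁−j₂=5  J−j₁+j₂=3  j₁+j₂+J+1=10
(j₁±m₁, j₂±m₂, J±M) = (1,5,3,1,3,5)
P² = 6480/7
sum k=0..1:
  [0] +1/720 = 1/720
  [1] −1/48 = -1/48
S = -7/360
C² = P²·S² = 7/20 ; C = -0.591608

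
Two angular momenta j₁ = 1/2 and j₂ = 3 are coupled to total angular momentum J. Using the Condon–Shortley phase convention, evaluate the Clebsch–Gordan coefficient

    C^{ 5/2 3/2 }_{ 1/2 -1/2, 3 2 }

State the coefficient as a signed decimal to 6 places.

√[6·1!0!5!/7! · 0!1!5!1!4!1!] = √(2880/7)
  +(−1)^1/∏(1,0,0,4,0,1)! = -1/24  (running -1/24)
⟨..|..⟩ = √(2880/7)·(-1/24) = -0.845154

−√(5/7) ≈ -0.845154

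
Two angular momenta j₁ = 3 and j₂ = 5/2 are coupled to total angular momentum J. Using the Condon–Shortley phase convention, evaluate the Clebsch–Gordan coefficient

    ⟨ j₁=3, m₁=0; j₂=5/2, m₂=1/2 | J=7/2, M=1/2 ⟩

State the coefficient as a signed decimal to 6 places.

√[8·2!4!3!/10! · 3!3!3!2!4!3!] = √(6912/175)
  +(−1)^0/∏(0,2,3,3,1,0)! = 1/72  (running 1/72)
  +(−1)^1/∏(1,1,2,2,2,1)! = -1/8  (running -1/9)
  +(−1)^2/∏(2,0,1,1,3,2)! = 1/24  (running -5/72)
⟨..|..⟩ = √(6912/175)·(-5/72) = -0.436436

−√(4/21) = -0.436436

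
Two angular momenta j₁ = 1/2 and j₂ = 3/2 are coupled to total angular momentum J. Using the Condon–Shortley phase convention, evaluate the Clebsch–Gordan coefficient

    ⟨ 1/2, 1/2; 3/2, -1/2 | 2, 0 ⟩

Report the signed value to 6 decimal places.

+0.707107  (= +√(1/2))

triangle: 0!*1!*3!/5! = 6/120
(j±m)!: 1!*0!*1!*2!*2!*2! = 8
prefactor² = (2J+1)*Δ*N² = 2
  k=0: +1/(0!*0!*0!*1!*1!*2!) = 1/2
Σ = 1/2  ⇒  CG² = 2*1/2² = 1/2
CG = +√(1/2) = +0.707107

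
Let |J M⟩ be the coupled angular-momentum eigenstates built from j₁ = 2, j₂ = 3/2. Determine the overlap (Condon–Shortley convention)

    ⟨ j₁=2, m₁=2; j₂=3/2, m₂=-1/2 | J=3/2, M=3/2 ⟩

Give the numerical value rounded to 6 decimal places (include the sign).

+0.632456  (= +√(2/5))

√[4·2!2!1!/6! · 4!0!1!2!3!0!] = √(32/5)
  +(−1)^0/∏(0,2,0,1,2,0)! = 1/4  (running 1/4)
⟨..|..⟩ = √(32/5)·(1/4) = +0.632456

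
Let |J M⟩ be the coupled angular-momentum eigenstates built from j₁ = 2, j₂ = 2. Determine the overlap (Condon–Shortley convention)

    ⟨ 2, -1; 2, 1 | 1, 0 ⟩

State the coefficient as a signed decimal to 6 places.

triangle: 3!·1!·1!/6! = 6/720
(j±m)!: 1!·3!·3!·1!·1!·1! = 36
prefactor² = (2J+1)·Δ·N² = 9/10
  k=2: +1/(2!·1!·1!·1!·0!·0!) = 1/2
  k=3: −1/(3!·0!·0!·0!·1!·1!) = -1/6
Σ = 1/3  ⇒  CG² = 9/10·1/3² = 1/10
CG = +√(1/10) = +0.316228

+√(1/10) ≈ +0.316228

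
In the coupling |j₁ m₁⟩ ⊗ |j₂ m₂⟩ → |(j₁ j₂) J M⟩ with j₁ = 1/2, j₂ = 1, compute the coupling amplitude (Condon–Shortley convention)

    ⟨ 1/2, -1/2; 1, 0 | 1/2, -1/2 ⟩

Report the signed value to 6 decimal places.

−√(1/3) ≈ -0.577350

j₁+j₂−J=1  J+j₁−j₂=0  J−j₁+j₂=1  j₁+j₂+J+1=3
(j₁±m₁, j₂±m₂, J±M) = (0,1,1,1,0,1)
P² = 1/3
sum k=1..1:
  [1] −1/1 = -1
S = -1
C² = P²·S² = 1/3 ; C = -0.577350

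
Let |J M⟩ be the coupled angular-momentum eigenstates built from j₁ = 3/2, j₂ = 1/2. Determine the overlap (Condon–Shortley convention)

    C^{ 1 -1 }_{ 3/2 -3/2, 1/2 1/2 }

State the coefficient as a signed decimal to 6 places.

triangle: 1!×2!×0!/4! = 2/24
(j±m)!: 0!×3!×1!×0!×0!×2! = 12
prefactor² = (2J+1)×Δ×N² = 3
  k=1: −1/(1!×0!×2!×0!×0!×0!) = -1/2
Σ = -1/2  ⇒  CG² = 3×(-1/2)² = 3/4
CG = −√(3/4) = -0.866025

-0.866025  (= −√(3/4))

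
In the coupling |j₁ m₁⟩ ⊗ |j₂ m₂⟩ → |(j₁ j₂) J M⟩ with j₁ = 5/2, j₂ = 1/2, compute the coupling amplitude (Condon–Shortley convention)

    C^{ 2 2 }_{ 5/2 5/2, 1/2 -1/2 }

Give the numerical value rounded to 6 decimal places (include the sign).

+0.912871

√[5·1!4!0!/6! · 5!0!0!1!4!0!] = √(480)
  +(−1)^0/∏(0,1,0,0,4,0)! = 1/24  (running 1/24)
⟨..|..⟩ = √(480)·(1/24) = +0.912871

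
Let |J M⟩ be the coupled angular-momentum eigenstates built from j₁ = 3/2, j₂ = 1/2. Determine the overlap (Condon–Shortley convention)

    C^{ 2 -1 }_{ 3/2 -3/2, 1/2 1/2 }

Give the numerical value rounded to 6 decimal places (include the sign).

+√(1/4) = +0.500000

√[5·0!3!1!/5! · 0!3!1!0!1!3!] = √(9)
  +(−1)^0/∏(0,0,3,1,0,0)! = 1/6  (running 1/6)
⟨..|..⟩ = √(9)·(1/6) = +0.500000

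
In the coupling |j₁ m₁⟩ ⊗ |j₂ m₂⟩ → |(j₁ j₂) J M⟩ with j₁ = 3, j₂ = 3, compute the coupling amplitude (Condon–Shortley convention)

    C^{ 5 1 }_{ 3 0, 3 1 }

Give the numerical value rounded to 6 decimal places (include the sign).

−√(5/42) = -0.345033

triangle: 1!·5!·5!/12! = 14400/479001600
(j±m)!: 3!·3!·4!·2!·6!·4! = 29859840
prefactor² = (2J+1)·Δ·N² = 69120/7
  k=0: +1/(0!·1!·3!·4!·2!·1!) = 1/288
  k=1: −1/(1!·0!·2!·3!·3!·2!) = -1/144
Σ = -1/288  ⇒  CG² = 69120/7·(-1/288)² = 5/42
CG = −√(5/42) = -0.345033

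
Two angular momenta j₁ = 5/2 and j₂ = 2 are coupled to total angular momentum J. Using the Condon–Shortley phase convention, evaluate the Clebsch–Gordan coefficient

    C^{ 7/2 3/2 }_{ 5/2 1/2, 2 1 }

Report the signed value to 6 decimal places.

−√(2/21) = -0.308607

j₁+j₂−J=1  J+j₁−j₂=4  J−j₁+j₂=3  j₁+j₂+J+1=9
(j₁±m₁, j₂±m₂, J±M) = (3,2,3,1,5,2)
P² = 384/7
sum k=0..1:
  [0] +1/24 = 1/24
  [1] −1/12 = -1/12
S = -1/24
C² = P²·S² = 2/21 ; C = -0.308607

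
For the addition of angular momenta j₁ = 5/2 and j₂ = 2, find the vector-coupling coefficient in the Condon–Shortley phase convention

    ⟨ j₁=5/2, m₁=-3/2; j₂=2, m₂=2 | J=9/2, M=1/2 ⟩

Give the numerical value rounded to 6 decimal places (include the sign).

+√(5/126) ≈ +0.199205

triangle: 0!×5!×4!/10! = 2880/3628800
(j±m)!: 1!×4!×4!×0!×5!×4! = 1658880
prefactor² = (2J+1)×Δ×N² = 92160/7
  k=0: +1/(0!×0!×4!×4!×1!×0!) = 1/576
Σ = 1/576  ⇒  CG² = 92160/7×1/576² = 5/126
CG = +√(5/126) = +0.199205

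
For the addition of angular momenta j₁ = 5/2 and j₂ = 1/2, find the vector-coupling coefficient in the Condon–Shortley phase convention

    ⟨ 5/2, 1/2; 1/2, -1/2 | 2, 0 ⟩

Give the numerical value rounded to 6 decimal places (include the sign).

j₁+j₂−J=1  J+j₁−j₂=4  J−j₁+j₂=0  j₁+j₂+J+1=6
(j₁±m₁, j₂±m₂, J±M) = (3,2,0,1,2,2)
P² = 8
sum k=0..0:
  [0] +1/4 = 1/4
S = 1/4
C² = P²·S² = 1/2 ; C = +0.707107

+√(1/2) = +0.707107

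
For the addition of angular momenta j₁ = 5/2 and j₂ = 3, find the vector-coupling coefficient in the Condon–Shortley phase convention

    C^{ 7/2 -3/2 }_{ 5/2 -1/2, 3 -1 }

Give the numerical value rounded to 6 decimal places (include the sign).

−√(5/21) = -0.487950

triangle: 2!·3!·4!/10! = 288/3628800
(j±m)!: 2!·3!·2!·4!·2!·5! = 138240
prefactor² = (2J+1)·Δ·N² = 3072/35
  k=0: +1/(0!·2!·3!·2!·0!·2!) = 1/48
  k=1: −1/(1!·1!·2!·1!·1!·3!) = -1/12
  k=2: +1/(2!·0!·1!·0!·2!·4!) = 1/96
Σ = -5/96  ⇒  CG² = 3072/35·(-5/96)² = 5/21
CG = −√(5/21) = -0.487950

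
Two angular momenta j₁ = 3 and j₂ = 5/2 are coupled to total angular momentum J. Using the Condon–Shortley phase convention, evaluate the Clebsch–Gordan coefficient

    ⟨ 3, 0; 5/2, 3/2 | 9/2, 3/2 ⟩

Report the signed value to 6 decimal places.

j₁+j₂−J=1  J+j₁−j₂=5  J−j₁+j₂=4  j₁+j₂+J+1=11
(j₁±m₁, j₂±m₂, J±M) = (3,3,4,1,6,3)
P² = 207360/77
sum k=0..1:
  [0] +1/288 = 1/288
  [1] −1/72 = -1/72
S = -1/96
C² = P²·S² = 45/154 ; C = -0.540562

−√(45/154) ≈ -0.540562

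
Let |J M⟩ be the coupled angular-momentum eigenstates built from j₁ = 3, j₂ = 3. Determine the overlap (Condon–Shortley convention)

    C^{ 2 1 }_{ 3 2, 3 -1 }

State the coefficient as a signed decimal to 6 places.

-0.422577  (= −√(5/28))

j₁+j₂−J=4  J+j₁−j₂=2  J−j₁+j₂=2  j₁+j₂+J+1=9
(j₁±m₁, j₂±m₂, J±M) = (5,1,2,4,3,1)
P² = 320/7
sum k=0..1:
  [0] +1/48 = 1/48
  [1] −1/12 = -1/12
S = -1/16
C² = P²·S² = 5/28 ; C = -0.422577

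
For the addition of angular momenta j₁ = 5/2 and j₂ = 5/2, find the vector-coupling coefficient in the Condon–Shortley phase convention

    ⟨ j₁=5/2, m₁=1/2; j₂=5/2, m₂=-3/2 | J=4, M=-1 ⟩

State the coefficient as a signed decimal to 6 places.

+0.597614  (= +√(5/14))

j₁+j₂−J=1  J+j₁−j₂=4  J−j₁+j₂=4  j₁+j₂+J+1=10
(j₁±m₁, j₂±m₂, J±M) = (3,2,1,4,3,5)
P² = 10368/35
sum k=0..1:
  [0] +1/24 = 1/24
  [1] −1/144 = -1/144
S = 5/144
C² = P²·S² = 5/14 ; C = +0.597614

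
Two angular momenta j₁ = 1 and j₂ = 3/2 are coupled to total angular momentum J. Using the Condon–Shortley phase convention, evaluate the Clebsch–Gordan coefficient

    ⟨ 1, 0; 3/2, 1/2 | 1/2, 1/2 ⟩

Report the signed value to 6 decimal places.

j₁+j₂−J=2  J+j₁−j₂=0  J−j₁+j₂=1  j₁+j₂+J+1=4
(j₁±m₁, j₂±m₂, J±M) = (1,1,2,1,1,0)
P² = 1/3
sum k=1..1:
  [1] −1/1 = -1
S = -1
C² = P²·S² = 1/3 ; C = -0.577350

-0.577350  (= −√(1/3))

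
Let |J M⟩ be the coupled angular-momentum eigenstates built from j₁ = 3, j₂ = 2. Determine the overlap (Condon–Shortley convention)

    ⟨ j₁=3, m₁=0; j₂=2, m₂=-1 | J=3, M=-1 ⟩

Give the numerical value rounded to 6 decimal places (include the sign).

√[7·2!4!2!/9! · 3!3!1!3!2!4!] = √(96/5)
  +(−1)^0/∏(0,2,3,1,1,1)! = 1/12  (running 1/12)
  +(−1)^1/∏(1,1,2,0,2,2)! = -1/8  (running -1/24)
⟨..|..⟩ = √(96/5)·(-1/24) = -0.182574

−√(1/30) ≈ -0.182574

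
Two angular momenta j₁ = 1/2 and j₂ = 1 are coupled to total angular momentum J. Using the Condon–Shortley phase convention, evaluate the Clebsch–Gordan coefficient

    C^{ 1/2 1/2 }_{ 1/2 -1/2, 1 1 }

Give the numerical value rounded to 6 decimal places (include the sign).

triangle: 1!*0!*1!/3! = 1/6
(j±m)!: 0!*1!*2!*0!*1!*0! = 2
prefactor² = (2J+1)*Δ*N² = 2/3
  k=1: −1/(1!*0!*0!*1!*0!*0!) = -1
Σ = -1  ⇒  CG² = 2/3*(-1)² = 2/3
CG = −√(2/3) = -0.816497

−√(2/3) = -0.816497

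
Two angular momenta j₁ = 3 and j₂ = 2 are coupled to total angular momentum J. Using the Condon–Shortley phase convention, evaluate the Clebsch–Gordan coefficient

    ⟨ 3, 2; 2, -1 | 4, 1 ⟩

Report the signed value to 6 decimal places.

√[9·1!5!3!/10! · 5!1!1!3!5!3!] = √(6480/7)
  +(−1)^0/∏(0,1,1,1,4,2)! = 1/48  (running 1/48)
  +(−1)^1/∏(1,0,0,0,5,3)! = -1/720  (running 7/360)
⟨..|..⟩ = √(6480/7)·(7/360) = +0.591608

+0.591608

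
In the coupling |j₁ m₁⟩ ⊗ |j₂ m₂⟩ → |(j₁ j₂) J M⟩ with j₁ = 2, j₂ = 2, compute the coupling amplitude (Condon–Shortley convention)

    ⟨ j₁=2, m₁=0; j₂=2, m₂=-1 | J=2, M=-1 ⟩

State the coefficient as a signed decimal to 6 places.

−√(1/14) ≈ -0.267261

√[5·2!2!2!/7! · 2!2!1!3!1!3!] = √(8/7)
  +(−1)^0/∏(0,2,2,1,0,1)! = 1/4  (running 1/4)
  +(−1)^1/∏(1,1,1,0,1,2)! = -1/2  (running -1/4)
⟨..|..⟩ = √(8/7)·(-1/4) = -0.267261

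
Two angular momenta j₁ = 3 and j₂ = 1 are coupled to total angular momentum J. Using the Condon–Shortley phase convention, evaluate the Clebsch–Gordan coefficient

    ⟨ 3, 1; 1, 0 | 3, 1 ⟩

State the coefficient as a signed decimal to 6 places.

+0.288675

√[7·1!5!1!/8! · 4!2!1!1!4!2!] = √(48)
  +(−1)^0/∏(0,1,2,1,3,0)! = 1/12  (running 1/12)
  +(−1)^1/∏(1,0,1,0,4,1)! = -1/24  (running 1/24)
⟨..|..⟩ = √(48)·(1/24) = +0.288675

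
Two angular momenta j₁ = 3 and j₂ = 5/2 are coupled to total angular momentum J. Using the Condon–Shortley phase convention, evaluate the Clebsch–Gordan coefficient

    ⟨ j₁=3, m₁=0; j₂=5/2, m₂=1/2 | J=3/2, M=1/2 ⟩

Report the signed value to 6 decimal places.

+√(4/35) ≈ +0.338062

triangle: 4!×2!×1!/8! = 48/40320
(j±m)!: 3!×3!×3!×2!×2!×1! = 864
prefactor² = (2J+1)×Δ×N² = 144/35
  k=2: +1/(2!×2!×1!×1!×1!×0!) = 1/4
  k=3: −1/(3!×1!×0!×0!×2!×1!) = -1/12
Σ = 1/6  ⇒  CG² = 144/35×1/6² = 4/35
CG = +√(4/35) = +0.338062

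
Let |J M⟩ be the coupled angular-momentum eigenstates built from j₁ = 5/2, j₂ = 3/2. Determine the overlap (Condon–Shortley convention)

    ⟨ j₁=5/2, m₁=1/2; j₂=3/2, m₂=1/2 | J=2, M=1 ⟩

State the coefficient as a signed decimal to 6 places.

triangle: 2!*3!*1!/7! = 12/5040
(j±m)!: 3!*2!*2!*1!*3!*1! = 144
prefactor² = (2J+1)*Δ*N² = 12/7
  k=1: −1/(1!*1!*1!*1!*2!*0!) = -1/2
  k=2: +1/(2!*0!*0!*0!*3!*1!) = 1/12
Σ = -5/12  ⇒  CG² = 12/7*(-5/12)² = 25/84
CG = −√(25/84) = -0.545545

−√(25/84) ≈ -0.545545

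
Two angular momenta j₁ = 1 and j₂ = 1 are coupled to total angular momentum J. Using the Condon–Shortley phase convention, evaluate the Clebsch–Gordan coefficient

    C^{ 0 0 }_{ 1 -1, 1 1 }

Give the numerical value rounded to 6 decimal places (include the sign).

triangle: 2!·0!·0!/3! = 2/6
(j±m)!: 0!·2!·2!·0!·0!·0! = 4
prefactor² = (2J+1)·Δ·N² = 4/3
  k=2: +1/(2!·0!·0!·0!·0!·0!) = 1/2
Σ = 1/2  ⇒  CG² = 4/3·1/2² = 1/3
CG = +√(1/3) = +0.577350

+0.577350  (= +√(1/3))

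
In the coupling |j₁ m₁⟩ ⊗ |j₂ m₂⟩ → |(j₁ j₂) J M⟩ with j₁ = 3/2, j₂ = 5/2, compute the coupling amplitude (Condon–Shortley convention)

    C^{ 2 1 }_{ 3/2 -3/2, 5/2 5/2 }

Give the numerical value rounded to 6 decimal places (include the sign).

triangle: 2!·1!·3!/7! = 12/5040
(j±m)!: 0!·3!·5!·0!·3!·1! = 4320
prefactor² = (2J+1)·Δ·N² = 360/7
  k=2: +1/(2!·0!·1!·3!·0!·0!) = 1/12
Σ = 1/12  ⇒  CG² = 360/7·1/12² = 5/14
CG = +√(5/14) = +0.597614

+√(5/14) ≈ +0.597614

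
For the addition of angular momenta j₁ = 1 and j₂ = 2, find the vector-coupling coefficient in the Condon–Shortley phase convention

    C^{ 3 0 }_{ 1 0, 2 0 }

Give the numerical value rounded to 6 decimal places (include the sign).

+0.774597

√[7·0!2!4!/7! · 1!1!2!2!3!3!] = √(48/5)
  +(−1)^0/∏(0,0,1,2,1,2)! = 1/4  (running 1/4)
⟨..|..⟩ = √(48/5)·(1/4) = +0.774597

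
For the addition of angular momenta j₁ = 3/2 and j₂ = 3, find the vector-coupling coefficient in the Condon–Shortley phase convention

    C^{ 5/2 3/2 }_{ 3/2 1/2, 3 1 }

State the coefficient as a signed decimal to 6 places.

triangle: 2!×1!×4!/8! = 48/40320
(j±m)!: 2!×1!×4!×2!×4!×1! = 2304
prefactor² = (2J+1)×Δ×N² = 576/35
  k=0: +1/(0!×2!×1!×4!×0!×0!) = 1/48
  k=1: −1/(1!×1!×0!×3!×1!×1!) = -1/6
Σ = -7/48  ⇒  CG² = 576/35×(-7/48)² = 7/20
CG = −√(7/20) = -0.591608

-0.591608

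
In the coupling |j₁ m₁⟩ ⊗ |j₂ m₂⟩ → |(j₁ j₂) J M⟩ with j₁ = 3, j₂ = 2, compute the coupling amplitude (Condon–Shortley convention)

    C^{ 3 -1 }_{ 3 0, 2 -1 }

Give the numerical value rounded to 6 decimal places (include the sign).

-0.182574  (= −√(1/30))

j₁+j₂−J=2  J+j₁−j₂=4  J−j₁+j₂=2  j₁+j₂+J+1=9
(j₁±m₁, j₂±m₂, J±M) = (3,3,1,3,2,4)
P² = 96/5
sum k=0..1:
  [0] +1/12 = 1/12
  [1] −1/8 = -1/8
S = -1/24
C² = P²·S² = 1/30 ; C = -0.182574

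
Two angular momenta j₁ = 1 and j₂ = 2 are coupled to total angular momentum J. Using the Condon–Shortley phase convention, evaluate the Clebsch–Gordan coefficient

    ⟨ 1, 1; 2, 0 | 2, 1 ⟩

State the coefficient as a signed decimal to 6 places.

+√(1/2) = +0.707107

√[5·1!1!3!/6! · 2!0!2!2!3!1!] = √(2)
  +(−1)^0/∏(0,1,0,2,1,1)! = 1/2  (running 1/2)
⟨..|..⟩ = √(2)·(1/2) = +0.707107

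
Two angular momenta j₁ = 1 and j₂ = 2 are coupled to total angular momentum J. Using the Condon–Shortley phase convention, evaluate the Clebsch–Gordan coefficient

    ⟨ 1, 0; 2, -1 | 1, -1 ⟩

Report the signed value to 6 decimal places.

√[3·2!0!2!/5! · 1!1!1!3!0!2!] = √(6/5)
  +(−1)^1/∏(1,1,0,0,0,2)! = -1/2  (running -1/2)
⟨..|..⟩ = √(6/5)·(-1/2) = -0.547723

−√(3/10) = -0.547723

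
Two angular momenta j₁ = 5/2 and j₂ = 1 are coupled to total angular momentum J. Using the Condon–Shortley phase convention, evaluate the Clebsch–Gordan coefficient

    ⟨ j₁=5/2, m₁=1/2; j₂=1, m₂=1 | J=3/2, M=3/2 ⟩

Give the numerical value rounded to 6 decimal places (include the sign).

+√(1/15) = +0.258199

√[4·2!3!0!/6! · 3!2!2!0!3!0!] = √(48/5)
  +(−1)^2/∏(2,0,0,0,3,0)! = 1/12  (running 1/12)
⟨..|..⟩ = √(48/5)·(1/12) = +0.258199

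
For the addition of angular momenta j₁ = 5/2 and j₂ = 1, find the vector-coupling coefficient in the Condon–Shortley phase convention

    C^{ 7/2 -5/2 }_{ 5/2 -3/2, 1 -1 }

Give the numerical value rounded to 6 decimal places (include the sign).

+√(5/7) ≈ +0.845154

j₁+j₂−J=0  J+j₁−j₂=5  J−j₁+j₂=2  j₁+j₂+J+1=8
(j₁±m₁, j₂±m₂, J±M) = (1,4,0,2,1,6)
P² = 11520/7
sum k=0..0:
  [0] +1/48 = 1/48
S = 1/48
C² = P²·S² = 5/7 ; C = +0.845154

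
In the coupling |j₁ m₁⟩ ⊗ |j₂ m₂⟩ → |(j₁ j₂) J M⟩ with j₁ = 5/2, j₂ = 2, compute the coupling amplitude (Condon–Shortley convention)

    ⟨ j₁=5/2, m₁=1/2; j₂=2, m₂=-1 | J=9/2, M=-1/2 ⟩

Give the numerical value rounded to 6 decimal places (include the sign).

+√(20/63) = +0.563436

triangle: 0!*5!*4!/10! = 2880/3628800
(j±m)!: 3!*2!*1!*3!*4!*5! = 207360
prefactor² = (2J+1)*Δ*N² = 11520/7
  k=0: +1/(0!*0!*2!*1!*3!*3!) = 1/72
Σ = 1/72  ⇒  CG² = 11520/7*1/72² = 20/63
CG = +√(20/63) = +0.563436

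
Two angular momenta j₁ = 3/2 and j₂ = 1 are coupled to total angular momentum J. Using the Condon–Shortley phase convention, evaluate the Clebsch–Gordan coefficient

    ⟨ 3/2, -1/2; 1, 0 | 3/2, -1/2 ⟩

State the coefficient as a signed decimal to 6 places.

√[4·1!2!1!/5! · 1!2!1!1!1!2!] = √(4/15)
  +(−1)^0/∏(0,1,2,1,0,0)! = 1/2  (running 1/2)
  +(−1)^1/∏(1,0,1,0,1,1)! = -1  (running -1/2)
⟨..|..⟩ = √(4/15)·(-1/2) = -0.258199

−√(1/15) = -0.258199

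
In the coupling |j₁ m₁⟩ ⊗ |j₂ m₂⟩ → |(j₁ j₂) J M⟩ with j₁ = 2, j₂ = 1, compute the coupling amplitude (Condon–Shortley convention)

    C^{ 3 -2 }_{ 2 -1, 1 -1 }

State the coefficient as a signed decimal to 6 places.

√[7·0!4!2!/7! · 1!3!0!2!1!5!] = √(96)
  +(−1)^0/∏(0,0,3,0,1,2)! = 1/12  (running 1/12)
⟨..|..⟩ = √(96)·(1/12) = +0.816497

+0.816497  (= +√(2/3))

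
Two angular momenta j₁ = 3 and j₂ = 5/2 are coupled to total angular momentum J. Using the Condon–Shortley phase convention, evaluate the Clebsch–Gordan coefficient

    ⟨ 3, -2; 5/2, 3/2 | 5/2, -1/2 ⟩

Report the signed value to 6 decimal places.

√[6·3!3!2!/9! · 1!5!4!1!2!3!] = √(288/7)
  +(−1)^2/∏(2,1,3,2,0,0)! = 1/24  (running 1/24)
  +(−1)^3/∏(3,0,2,1,1,1)! = -1/12  (running -1/24)
⟨..|..⟩ = √(288/7)·(-1/24) = -0.267261

−√(1/14) ≈ -0.267261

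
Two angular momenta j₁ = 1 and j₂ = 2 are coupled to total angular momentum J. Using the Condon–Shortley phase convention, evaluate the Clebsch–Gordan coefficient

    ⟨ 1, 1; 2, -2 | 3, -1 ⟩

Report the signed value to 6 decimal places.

√[7·0!2!4!/7! · 2!0!0!4!2!4!] = √(768/5)
  +(−1)^0/∏(0,0,0,0,2,4)! = 1/48  (running 1/48)
⟨..|..⟩ = √(768/5)·(1/48) = +0.258199

+0.258199  (= +√(1/15))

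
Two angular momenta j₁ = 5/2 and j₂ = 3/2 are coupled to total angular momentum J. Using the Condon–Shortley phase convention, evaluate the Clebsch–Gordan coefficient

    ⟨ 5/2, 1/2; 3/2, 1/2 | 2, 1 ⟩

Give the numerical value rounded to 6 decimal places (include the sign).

√[5·2!3!1!/7! · 3!2!2!1!3!1!] = √(12/7)
  +(−1)^1/∏(1,1,1,1,2,0)! = -1/2  (running -1/2)
  +(−1)^2/∏(2,0,0,0,3,1)! = 1/12  (running -5/12)
⟨..|..⟩ = √(12/7)·(-5/12) = -0.545545

-0.545545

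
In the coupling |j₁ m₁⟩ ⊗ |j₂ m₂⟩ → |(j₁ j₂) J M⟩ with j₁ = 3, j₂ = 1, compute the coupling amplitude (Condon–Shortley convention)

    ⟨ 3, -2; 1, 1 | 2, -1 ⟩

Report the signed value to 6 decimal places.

j₁+j₂−J=2  J+j₁−j₂=4  J−j₁+j₂=0  j₁+j₂+J+1=7
(j₁±m₁, j₂±m₂, J±M) = (1,5,2,0,1,3)
P² = 480/7
sum k=2..2:
  [2] +1/12 = 1/12
S = 1/12
C² = P²·S² = 10/21 ; C = +0.690066

+0.690066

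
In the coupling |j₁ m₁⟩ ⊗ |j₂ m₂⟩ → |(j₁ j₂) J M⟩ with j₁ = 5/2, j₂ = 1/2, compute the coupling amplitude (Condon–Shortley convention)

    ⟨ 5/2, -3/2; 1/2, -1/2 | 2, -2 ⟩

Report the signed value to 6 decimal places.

√[5·1!4!0!/6! · 1!4!0!1!0!4!] = √(96)
  +(−1)^0/∏(0,1,4,0,0,0)! = 1/24  (running 1/24)
⟨..|..⟩ = √(96)·(1/24) = +0.408248

+√(1/6) ≈ +0.408248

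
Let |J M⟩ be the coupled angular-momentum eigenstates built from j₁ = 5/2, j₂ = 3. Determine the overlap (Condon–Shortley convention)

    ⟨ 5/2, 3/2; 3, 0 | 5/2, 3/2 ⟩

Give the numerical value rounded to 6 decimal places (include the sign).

-0.483046  (= −√(7/30))

triangle: 3!·2!·3!/9! = 72/362880
(j±m)!: 4!·1!·3!·3!·4!·1! = 20736
prefactor² = (2J+1)·Δ·N² = 864/35
  k=0: +1/(0!·3!·1!·3!·1!·0!) = 1/36
  k=1: −1/(1!·2!·0!·2!·2!·1!) = -1/8
Σ = -7/72  ⇒  CG² = 864/35·(-7/72)² = 7/30
CG = −√(7/30) = -0.483046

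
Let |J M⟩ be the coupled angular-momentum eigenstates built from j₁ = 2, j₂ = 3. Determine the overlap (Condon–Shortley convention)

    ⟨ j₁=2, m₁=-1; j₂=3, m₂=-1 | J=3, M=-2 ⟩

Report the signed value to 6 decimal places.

j₁+j₂−J=2  J+j₁−j₂=2  J−j₁+j₂=4  j₁+j₂+J+1=9
(j₁±m₁, j₂±m₂, J±M) = (1,3,2,4,1,5)
P² = 64
sum k=1..2:
  [1] −1/12 = -1/12
  [2] +1/48 = 1/48
S = -1/16
C² = P²·S² = 1/4 ; C = -0.500000

-0.500000  (= −√(1/4))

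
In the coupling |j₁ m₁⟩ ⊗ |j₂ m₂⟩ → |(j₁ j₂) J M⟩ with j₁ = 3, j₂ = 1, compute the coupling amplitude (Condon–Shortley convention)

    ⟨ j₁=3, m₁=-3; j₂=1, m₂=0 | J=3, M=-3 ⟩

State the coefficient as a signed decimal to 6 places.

triangle: 1!×5!×1!/8! = 120/40320
(j±m)!: 0!×6!×1!×1!×0!×6! = 518400
prefactor² = (2J+1)×Δ×N² = 10800
  k=1: −1/(1!×0!×5!×0!×0!×1!) = -1/120
Σ = -1/120  ⇒  CG² = 10800×(-1/120)² = 3/4
CG = −√(3/4) = -0.866025

−√(3/4) ≈ -0.866025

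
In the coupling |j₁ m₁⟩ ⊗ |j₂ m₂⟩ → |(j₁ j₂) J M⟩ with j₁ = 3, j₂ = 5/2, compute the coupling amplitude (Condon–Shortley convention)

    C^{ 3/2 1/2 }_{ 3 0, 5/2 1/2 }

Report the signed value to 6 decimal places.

√[4·4!2!1!/8! · 3!3!3!2!2!1!] = √(144/35)
  +(−1)^2/∏(2,2,1,1,1,0)! = 1/4  (running 1/4)
  +(−1)^3/∏(3,1,0,0,2,1)! = -1/12  (running 1/6)
⟨..|..⟩ = √(144/35)·(1/6) = +0.338062

+0.338062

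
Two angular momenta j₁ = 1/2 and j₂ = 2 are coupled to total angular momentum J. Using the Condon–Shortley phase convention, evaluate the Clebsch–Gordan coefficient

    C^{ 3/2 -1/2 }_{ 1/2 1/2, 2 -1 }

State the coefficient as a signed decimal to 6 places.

√[4·1!0!3!/5! · 1!0!1!3!1!2!] = √(12/5)
  +(−1)^0/∏(0,1,0,1,0,2)! = 1/2  (running 1/2)
⟨..|..⟩ = √(12/5)·(1/2) = +0.774597

+0.774597  (= +√(3/5))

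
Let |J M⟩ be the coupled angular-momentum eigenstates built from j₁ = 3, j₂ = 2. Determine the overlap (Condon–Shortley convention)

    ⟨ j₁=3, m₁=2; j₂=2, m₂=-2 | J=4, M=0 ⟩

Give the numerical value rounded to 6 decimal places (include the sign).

j₁+j₂−J=1  J+j₁−j₂=5  J−j₁+j₂=3  j₁+j₂+J+1=10
(j₁±m₁, j₂±m₂, J±M) = (5,1,0,4,4,4)
P² = 20736/7
sum k=0..0:
  [0] +1/144 = 1/144
S = 1/144
C² = P²·S² = 1/7 ; C = +0.377964

+0.377964  (= +√(1/7))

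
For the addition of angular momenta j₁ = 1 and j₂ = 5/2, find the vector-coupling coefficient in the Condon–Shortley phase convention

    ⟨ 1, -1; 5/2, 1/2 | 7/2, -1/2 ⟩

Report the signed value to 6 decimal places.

+0.534522

√[8·0!2!5!/8! · 0!2!3!2!3!4!] = √(1152/7)
  +(−1)^0/∏(0,0,2,3,0,2)! = 1/24  (running 1/24)
⟨..|..⟩ = √(1152/7)·(1/24) = +0.534522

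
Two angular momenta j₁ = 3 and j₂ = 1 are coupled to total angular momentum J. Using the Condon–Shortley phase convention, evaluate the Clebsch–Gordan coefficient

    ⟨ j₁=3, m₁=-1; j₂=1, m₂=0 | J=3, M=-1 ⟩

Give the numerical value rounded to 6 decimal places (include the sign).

−√(1/12) = -0.288675

√[7·1!5!1!/8! · 2!4!1!1!2!4!] = √(48)
  +(−1)^0/∏(0,1,4,1,1,0)! = 1/24  (running 1/24)
  +(−1)^1/∏(1,0,3,0,2,1)! = -1/12  (running -1/24)
⟨..|..⟩ = √(48)·(-1/24) = -0.288675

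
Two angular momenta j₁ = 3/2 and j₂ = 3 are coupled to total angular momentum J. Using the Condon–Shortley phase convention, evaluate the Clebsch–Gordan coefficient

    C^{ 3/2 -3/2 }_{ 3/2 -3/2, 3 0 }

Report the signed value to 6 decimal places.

√[4·3!0!3!/7! · 0!3!3!3!0!3!] = √(1296/35)
  +(−1)^3/∏(3,0,0,0,0,3)! = -1/36  (running -1/36)
⟨..|..⟩ = √(1296/35)·(-1/36) = -0.169031

-0.169031  (= −√(1/35))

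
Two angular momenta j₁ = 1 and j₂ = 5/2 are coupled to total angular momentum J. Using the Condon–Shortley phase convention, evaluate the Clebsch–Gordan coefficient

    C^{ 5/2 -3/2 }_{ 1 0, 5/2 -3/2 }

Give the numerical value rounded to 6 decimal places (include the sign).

triangle: 1!×1!×4!/7! = 24/5040
(j±m)!: 1!×1!×1!×4!×1!×4! = 576
prefactor² = (2J+1)×Δ×N² = 576/35
  k=0: +1/(0!×1!×1!×1!×0!×3!) = 1/6
  k=1: −1/(1!×0!×0!×0!×1!×4!) = -1/24
Σ = 1/8  ⇒  CG² = 576/35×1/8² = 9/35
CG = +√(9/35) = +0.507093

+√(9/35) = +0.507093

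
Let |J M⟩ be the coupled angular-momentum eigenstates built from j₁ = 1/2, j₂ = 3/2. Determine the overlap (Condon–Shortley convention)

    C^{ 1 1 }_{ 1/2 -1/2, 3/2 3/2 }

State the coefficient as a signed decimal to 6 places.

√[3·1!0!2!/4! · 0!1!3!0!2!0!] = √(3)
  +(−1)^1/∏(1,0,0,2,0,0)! = -1/2  (running -1/2)
⟨..|..⟩ = √(3)·(-1/2) = -0.866025

-0.866025  (= −√(3/4))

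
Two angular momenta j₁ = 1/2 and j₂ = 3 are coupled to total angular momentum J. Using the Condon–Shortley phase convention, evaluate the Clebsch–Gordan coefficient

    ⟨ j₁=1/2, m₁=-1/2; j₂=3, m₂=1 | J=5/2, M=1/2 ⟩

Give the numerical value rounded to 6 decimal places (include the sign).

j₁+j₂−J=1  J+j₁−j₂=0  J−j₁+j₂=5  j₁+j₂+J+1=7
(j₁±m₁, j₂±m₂, J±M) = (0,1,4,2,3,2)
P² = 576/7
sum k=1..1:
  [1] −1/12 = -1/12
S = -1/12
C² = P²·S² = 4/7 ; C = -0.755929

-0.755929  (= −√(4/7))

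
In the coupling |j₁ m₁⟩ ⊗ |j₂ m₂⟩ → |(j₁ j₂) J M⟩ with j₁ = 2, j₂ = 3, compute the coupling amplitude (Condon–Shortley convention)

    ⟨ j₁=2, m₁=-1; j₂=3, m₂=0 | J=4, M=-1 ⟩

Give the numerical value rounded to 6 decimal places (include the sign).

−√(3/14) = -0.462910

√[9·1!3!5!/10! · 1!3!3!3!3!5!] = √(1944/7)
  +(−1)^0/∏(0,1,3,3,0,2)! = 1/72  (running 1/72)
  +(−1)^1/∏(1,0,2,2,1,3)! = -1/24  (running -1/36)
⟨..|..⟩ = √(1944/7)·(-1/36) = -0.462910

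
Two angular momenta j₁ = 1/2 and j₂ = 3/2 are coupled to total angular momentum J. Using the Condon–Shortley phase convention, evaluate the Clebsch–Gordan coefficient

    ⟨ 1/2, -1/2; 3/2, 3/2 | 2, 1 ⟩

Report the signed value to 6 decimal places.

triangle: 0!*1!*3!/5! = 6/120
(j±m)!: 0!*1!*3!*0!*3!*1! = 36
prefactor² = (2J+1)*Δ*N² = 9
  k=0: +1/(0!*0!*1!*3!*0!*0!) = 1/6
Σ = 1/6  ⇒  CG² = 9*1/6² = 1/4
CG = +√(1/4) = +0.500000

+0.500000  (= +√(1/4))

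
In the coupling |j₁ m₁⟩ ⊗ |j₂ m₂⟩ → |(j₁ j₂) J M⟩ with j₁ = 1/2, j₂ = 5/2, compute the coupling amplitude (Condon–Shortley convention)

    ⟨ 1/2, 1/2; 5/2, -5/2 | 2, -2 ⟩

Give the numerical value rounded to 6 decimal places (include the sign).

triangle: 1!×0!×4!/6! = 24/720
(j±m)!: 1!×0!×0!×5!×0!×4! = 2880
prefactor² = (2J+1)×Δ×N² = 480
  k=0: +1/(0!×1!×0!×0!×0!×4!) = 1/24
Σ = 1/24  ⇒  CG² = 480×1/24² = 5/6
CG = +√(5/6) = +0.912871

+0.912871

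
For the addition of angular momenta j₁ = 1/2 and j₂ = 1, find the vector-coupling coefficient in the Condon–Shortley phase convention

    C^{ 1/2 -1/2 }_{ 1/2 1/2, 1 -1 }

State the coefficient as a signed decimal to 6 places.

triangle: 1!×0!×1!/3! = 1/6
(j±m)!: 1!×0!×0!×2!×0!×1! = 2
prefactor² = (2J+1)×Δ×N² = 2/3
  k=0: +1/(0!×1!×0!×0!×0!×1!) = 1
Σ = 1  ⇒  CG² = 2/3×1² = 2/3
CG = +√(2/3) = +0.816497

+√(2/3) = +0.816497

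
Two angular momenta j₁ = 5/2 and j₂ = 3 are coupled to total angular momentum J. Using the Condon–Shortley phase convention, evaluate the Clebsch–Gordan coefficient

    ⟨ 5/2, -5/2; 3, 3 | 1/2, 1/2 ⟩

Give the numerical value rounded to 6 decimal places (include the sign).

√[2·5!0!1!/7! · 0!5!6!0!1!0!] = √(28800/7)
  +(−1)^5/∏(5,0,0,1,0,0)! = -1/120  (running -1/120)
⟨..|..⟩ = √(28800/7)·(-1/120) = -0.534522

-0.534522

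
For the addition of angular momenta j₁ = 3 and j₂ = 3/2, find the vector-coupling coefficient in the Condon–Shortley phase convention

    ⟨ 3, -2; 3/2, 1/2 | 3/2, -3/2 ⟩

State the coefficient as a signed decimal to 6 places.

+0.534522

triangle: 3!*3!*0!/7! = 36/5040
(j±m)!: 1!*5!*2!*1!*0!*3! = 1440
prefactor² = (2J+1)*Δ*N² = 288/7
  k=2: +1/(2!*1!*3!*0!*0!*0!) = 1/12
Σ = 1/12  ⇒  CG² = 288/7*1/12² = 2/7
CG = +√(2/7) = +0.534522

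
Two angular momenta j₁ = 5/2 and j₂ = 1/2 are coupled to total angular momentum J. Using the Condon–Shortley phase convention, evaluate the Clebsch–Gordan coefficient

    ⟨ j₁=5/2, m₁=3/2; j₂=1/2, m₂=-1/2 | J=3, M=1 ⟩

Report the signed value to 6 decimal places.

√[7·0!5!1!/7! · 4!1!0!1!4!2!] = √(192)
  +(−1)^0/∏(0,0,1,0,4,1)! = 1/24  (running 1/24)
⟨..|..⟩ = √(192)·(1/24) = +0.577350

+0.577350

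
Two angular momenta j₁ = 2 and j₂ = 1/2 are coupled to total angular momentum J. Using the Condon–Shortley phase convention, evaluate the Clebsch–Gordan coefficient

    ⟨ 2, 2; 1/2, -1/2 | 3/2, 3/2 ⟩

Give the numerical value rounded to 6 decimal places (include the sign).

+0.894427

j₁+j₂−J=1  J+j₁−j₂=3  J−j₁+j₂=0  j₁+j₂+J+1=5
(j₁±m₁, j₂±m₂, J±M) = (4,0,0,1,3,0)
P² = 144/5
sum k=0..0:
  [0] +1/6 = 1/6
S = 1/6
C² = P²·S² = 4/5 ; C = +0.894427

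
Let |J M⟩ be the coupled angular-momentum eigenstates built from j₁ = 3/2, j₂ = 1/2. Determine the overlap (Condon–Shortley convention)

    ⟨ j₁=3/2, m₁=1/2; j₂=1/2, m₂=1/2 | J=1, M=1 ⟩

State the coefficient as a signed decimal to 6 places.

√[3·1!2!0!/4! · 2!1!1!0!2!0!] = √(1)
  +(−1)^1/∏(1,0,0,0,2,0)! = -1/2  (running -1/2)
⟨..|..⟩ = √(1)·(-1/2) = -0.500000

-0.500000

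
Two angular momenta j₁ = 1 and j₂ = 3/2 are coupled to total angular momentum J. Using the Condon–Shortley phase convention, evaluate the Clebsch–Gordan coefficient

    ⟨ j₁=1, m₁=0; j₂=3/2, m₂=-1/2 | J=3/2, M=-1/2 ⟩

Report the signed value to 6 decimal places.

+√(1/15) ≈ +0.258199

triangle: 1!×1!×2!/5! = 2/120
(j±m)!: 1!×1!×1!×2!×1!×2! = 4
prefactor² = (2J+1)×Δ×N² = 4/15
  k=0: +1/(0!×1!×1!×1!×0!×1!) = 1
  k=1: −1/(1!×0!×0!×0!×1!×2!) = -1/2
Σ = 1/2  ⇒  CG² = 4/15×1/2² = 1/15
CG = +√(1/15) = +0.258199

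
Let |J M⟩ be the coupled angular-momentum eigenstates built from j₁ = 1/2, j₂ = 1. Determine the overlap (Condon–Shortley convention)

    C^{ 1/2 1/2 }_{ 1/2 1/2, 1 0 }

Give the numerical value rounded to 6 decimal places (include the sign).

√[2·1!0!1!/3! · 1!0!1!1!1!0!] = √(1/3)
  +(−1)^0/∏(0,1,0,1,0,0)! = 1  (running 1)
⟨..|..⟩ = √(1/3)·(1) = +0.577350

+0.577350  (= +√(1/3))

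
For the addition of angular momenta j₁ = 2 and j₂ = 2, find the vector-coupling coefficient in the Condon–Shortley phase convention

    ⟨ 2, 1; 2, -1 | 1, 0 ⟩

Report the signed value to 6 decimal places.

j₁+j₂−J=3  J+j₁−j₂=1  J−j₁+j₂=1  j₁+j₂+J+1=6
(j₁±m₁, j₂±m₂, J±M) = (3,1,1,3,1,1)
P² = 9/10
sum k=0..1:
  [0] +1/6 = 1/6
  [1] −1/2 = -1/2
S = -1/3
C² = P²·S² = 1/10 ; C = -0.316228

-0.316228  (= −√(1/10))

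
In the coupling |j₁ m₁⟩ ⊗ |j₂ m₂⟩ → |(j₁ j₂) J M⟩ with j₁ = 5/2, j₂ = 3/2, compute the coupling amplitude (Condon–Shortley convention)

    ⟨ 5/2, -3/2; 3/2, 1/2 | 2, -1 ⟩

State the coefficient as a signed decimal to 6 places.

+0.154303

triangle: 2!·3!·1!/7! = 12/5040
(j±m)!: 1!·4!·2!·1!·1!·3! = 288
prefactor² = (2J+1)·Δ·N² = 24/7
  k=1: −1/(1!·1!·3!·1!·0!·0!) = -1/6
  k=2: +1/(2!·0!·2!·0!·1!·1!) = 1/4
Σ = 1/12  ⇒  CG² = 24/7·1/12² = 1/42
CG = +√(1/42) = +0.154303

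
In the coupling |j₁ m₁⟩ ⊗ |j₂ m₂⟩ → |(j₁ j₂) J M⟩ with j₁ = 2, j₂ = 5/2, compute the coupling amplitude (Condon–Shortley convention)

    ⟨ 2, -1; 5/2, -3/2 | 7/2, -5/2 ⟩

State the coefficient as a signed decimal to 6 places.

j₁+j₂−J=1  J+j₁−j₂=3  J−j₁+j₂=4  j₁+j₂+J+1=9
(j₁±m₁, j₂±m₂, J±M) = (1,3,1,4,1,6)
P² = 2304/7
sum k=0..1:
  [0] +1/36 = 1/36
  [1] −1/48 = -1/48
S = 1/144
C² = P²·S² = 1/63 ; C = +0.125988

+0.125988  (= +√(1/63))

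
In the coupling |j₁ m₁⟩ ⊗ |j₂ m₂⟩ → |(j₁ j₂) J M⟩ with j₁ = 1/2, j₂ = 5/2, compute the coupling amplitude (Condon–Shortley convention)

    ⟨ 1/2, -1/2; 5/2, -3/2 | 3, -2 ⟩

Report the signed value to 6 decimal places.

+√(5/6) ≈ +0.912871

j₁+j₂−J=0  J+j₁−j₂=1  J−j₁+j₂=5  j₁+j₂+J+1=7
(j₁±m₁, j₂±m₂, J±M) = (0,1,1,4,1,5)
P² = 480
sum k=0..0:
  [0] +1/24 = 1/24
S = 1/24
C² = P²·S² = 5/6 ; C = +0.912871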